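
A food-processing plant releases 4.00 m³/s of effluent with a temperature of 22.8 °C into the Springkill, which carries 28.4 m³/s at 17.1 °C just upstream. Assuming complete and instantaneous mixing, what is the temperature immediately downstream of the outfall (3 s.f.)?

Flow-weighted mixing: C = (Q_r C_r + Q_w C_w)/(Q_r + Q_w)
= (28.4×17.1 + 4.00×22.8)/(28.4 + 4.00) = 576.8/32.40 = 17.80 °C.

17.8 °C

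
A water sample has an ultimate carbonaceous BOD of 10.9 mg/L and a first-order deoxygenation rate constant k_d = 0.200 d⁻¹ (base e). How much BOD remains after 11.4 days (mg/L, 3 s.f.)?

L ≈ 1.11 mg/L

L_t = L₀ e^(−k_d t) = 10.9 × e^(−0.200×11.4) = 10.9 × 0.1023 = 1.115 mg/L.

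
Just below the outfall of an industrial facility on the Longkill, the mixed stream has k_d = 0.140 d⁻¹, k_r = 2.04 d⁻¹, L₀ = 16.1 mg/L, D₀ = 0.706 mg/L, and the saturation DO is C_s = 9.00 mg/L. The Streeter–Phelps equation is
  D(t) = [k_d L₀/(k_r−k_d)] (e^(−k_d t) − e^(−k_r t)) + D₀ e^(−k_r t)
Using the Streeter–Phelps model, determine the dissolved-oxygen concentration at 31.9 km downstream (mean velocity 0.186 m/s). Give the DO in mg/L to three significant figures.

DO ≈ 8.11 mg/L

Travel time t = x/v = 31.9 km / (0.186 m/s) = 31900 m / 0.186 m/s = 171500 s = 1.985 d.
k_d L₀/(k_r−k_d) = 0.140×16.1/(2.04−0.140) = 2.254/1.900 = 1.186 mg/L.
e^(−k_d t) = e^(−0.140×1.985) = 0.7574; e^(−k_r t) = e^(−2.04×1.985) = 0.01743.
D = 1.186 × (0.7574 − 0.01743) + 0.706 × 0.01743 = 0.8778 + 0.01231 = 0.8901 mg/L.
DO = C_s − D = 9.00 − 0.8901 = 8.110 mg/L.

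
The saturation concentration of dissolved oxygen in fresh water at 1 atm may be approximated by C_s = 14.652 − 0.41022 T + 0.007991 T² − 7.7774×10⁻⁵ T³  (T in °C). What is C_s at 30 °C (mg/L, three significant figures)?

C_s = 14.652 − 0.41022×30 + 0.007991×30² − 7.7774×10⁻⁵×30³ = 7.437 mg/L.

C_s ≈ 7.44 mg/L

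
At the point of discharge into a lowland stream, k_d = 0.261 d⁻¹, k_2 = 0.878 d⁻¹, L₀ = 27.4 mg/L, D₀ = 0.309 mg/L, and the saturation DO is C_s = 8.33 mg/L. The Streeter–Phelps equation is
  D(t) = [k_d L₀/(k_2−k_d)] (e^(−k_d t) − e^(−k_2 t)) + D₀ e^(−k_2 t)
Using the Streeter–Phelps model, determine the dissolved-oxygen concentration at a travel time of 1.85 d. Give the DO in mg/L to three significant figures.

DO ≈ 3.40 mg/L

k_d L₀/(k_2−k_d) = 0.261×27.4/(0.878−0.261) = 7.151/0.6170 = 11.59 mg/L.
e^(−k_d t) = e^(−0.261×1.850) = 0.6170; e^(−k_2 t) = e^(−0.878×1.850) = 0.1970.
D = 11.59 × (0.6170 − 0.1970) + 0.309 × 0.1970 = 4.868 + 0.06089 = 4.929 mg/L.
DO = C_s − D = 8.33 − 4.929 = 3.401 mg/L.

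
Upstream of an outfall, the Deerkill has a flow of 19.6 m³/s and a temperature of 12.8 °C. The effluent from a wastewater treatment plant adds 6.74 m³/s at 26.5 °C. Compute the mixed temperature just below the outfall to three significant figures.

Flow-weighted mixing: C = (Q_r C_r + Q_w C_w)/(Q_r + Q_w)
= (19.6×12.8 + 6.74×26.5)/(19.6 + 6.74) = 429.5/26.34 = 16.31 °C.

16.3 °C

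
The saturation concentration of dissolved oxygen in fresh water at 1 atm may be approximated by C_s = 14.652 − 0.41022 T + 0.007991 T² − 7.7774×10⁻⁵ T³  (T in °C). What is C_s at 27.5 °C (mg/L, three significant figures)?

C_s = 14.652 − 0.41022×27.5 + 0.007991×27.5² − 7.7774×10⁻⁵×27.5³ = 7.797 mg/L.

C_s ≈ 7.80 mg/L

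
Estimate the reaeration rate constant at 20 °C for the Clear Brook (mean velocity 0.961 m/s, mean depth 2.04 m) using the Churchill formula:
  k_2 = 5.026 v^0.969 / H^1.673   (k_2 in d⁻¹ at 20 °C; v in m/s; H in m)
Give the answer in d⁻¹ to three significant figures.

k_2 ≈ 1.47 d⁻¹

k_2 = 5.026 × 0.961^0.969 / 2.04^1.673 = 5.026 × 0.9622 / 3.296 = 1.467 d⁻¹.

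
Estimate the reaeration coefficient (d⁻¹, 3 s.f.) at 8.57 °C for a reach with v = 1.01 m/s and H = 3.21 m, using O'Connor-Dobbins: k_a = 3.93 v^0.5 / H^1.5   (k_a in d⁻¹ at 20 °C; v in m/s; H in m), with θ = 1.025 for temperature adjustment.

k_a ≈ 0.518 d⁻¹

k_a(20) = 3.93 × 1.01^0.5 / 3.21^1.5 = 3.93 × 1.005 / 5.751 = 0.6867 d⁻¹.
k_a(8.57) = 0.6867 × 1.025^(8.57−20) = 0.6867 × 0.7541 = 0.5179 d⁻¹.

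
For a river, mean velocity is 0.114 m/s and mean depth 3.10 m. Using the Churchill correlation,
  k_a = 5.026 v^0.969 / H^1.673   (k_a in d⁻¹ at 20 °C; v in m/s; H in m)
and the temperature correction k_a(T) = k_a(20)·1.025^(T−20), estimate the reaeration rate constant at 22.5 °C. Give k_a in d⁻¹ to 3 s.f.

k_a(20) = 5.026 × 0.114^0.969 / 3.10^1.673 = 5.026 × 0.1219 / 6.638 = 0.09232 d⁻¹.
k_a(22.5) = 0.09232 × 1.025^(22.5−20) = 0.09232 × 1.064 = 0.09820 d⁻¹.

k_a ≈ 0.0982 d⁻¹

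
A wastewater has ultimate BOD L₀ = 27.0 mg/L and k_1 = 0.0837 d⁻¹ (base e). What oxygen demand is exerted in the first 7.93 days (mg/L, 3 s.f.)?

y_t = L₀(1 − e^(−k_1 t)) = 27.0 × (1 − e^(−0.0837×7.93))
= 27.0 × (1 − 0.5149) = 27.0 × 0.4851 = 13.10 mg/L.

y ≈ 13.1 mg/L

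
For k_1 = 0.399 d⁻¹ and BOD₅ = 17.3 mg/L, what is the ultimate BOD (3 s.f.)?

L₀ ≈ 20.0 mg/L

BOD₅ = L₀(1 − e^(−5k_1)) ⇒ L₀ = BOD₅ / (1 − e^(−5×0.399))
= 17.3 / (1 − 0.1360) = 17.3 / 0.8640 = 20.02 mg/L.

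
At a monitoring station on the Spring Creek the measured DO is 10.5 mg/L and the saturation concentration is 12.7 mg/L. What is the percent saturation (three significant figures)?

82.7 % saturation

% saturation = C/C_s × 100 = 10.5/12.7 × 100 = 82.7 %.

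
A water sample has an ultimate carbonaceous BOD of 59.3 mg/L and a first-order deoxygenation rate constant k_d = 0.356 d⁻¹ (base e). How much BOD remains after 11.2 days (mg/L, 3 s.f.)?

L_t = L₀ e^(−k_d t) = 59.3 × e^(−0.356×11.2) = 59.3 × 0.01855 = 1.100 mg/L.

L ≈ 1.10 mg/L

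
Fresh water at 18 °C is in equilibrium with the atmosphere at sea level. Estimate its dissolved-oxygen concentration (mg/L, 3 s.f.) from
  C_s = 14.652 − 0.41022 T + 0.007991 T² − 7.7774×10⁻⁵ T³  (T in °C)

C_s ≈ 9.40 mg/L

C_s = 14.652 − 0.41022×18 + 0.007991×18² − 7.7774×10⁻⁵×18³ = 9.404 mg/L.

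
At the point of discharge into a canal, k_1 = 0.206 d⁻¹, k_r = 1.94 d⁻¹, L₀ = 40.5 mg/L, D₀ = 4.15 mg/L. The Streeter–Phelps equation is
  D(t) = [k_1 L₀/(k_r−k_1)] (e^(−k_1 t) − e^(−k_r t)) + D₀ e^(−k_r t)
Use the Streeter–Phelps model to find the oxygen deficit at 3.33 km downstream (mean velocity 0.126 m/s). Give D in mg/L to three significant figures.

Travel time t = x/v = 3.33 km / (0.126 m/s) = 3330 m / 0.126 m/s = 26430 s = 0.3059 d.
k_1 L₀/(k_r−k_1) = 0.206×40.5/(1.94−0.206) = 8.343/1.734 = 4.811 mg/L.
e^(−k_1 t) = e^(−0.206×0.3059) = 0.9389; e^(−k_r t) = e^(−1.94×0.3059) = 0.5524.
D = 4.811 × (0.9389 − 0.5524) + 4.15 × 0.5524 = 1.860 + 2.293 = 4.152 mg/L.

D ≈ 4.15 mg/L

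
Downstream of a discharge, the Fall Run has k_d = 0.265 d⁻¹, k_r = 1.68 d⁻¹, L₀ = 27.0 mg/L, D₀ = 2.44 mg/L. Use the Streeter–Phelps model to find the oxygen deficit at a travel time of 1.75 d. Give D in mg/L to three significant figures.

k_d L₀/(k_r−k_d) = 0.265×27.0/(1.68−0.265) = 7.155/1.415 = 5.057 mg/L.
e^(−k_d t) = e^(−0.265×1.750) = 0.6289; e^(−k_r t) = e^(−1.68×1.750) = 0.05287.
D = 5.057 × (0.6289 − 0.05287) + 2.44 × 0.05287 = 2.913 + 0.1290 = 3.042 mg/L.

D ≈ 3.04 mg/L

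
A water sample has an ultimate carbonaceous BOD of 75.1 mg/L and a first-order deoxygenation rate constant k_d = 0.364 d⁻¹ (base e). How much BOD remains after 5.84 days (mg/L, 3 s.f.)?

L ≈ 8.96 mg/L

L_t = L₀ e^(−k_d t) = 75.1 × e^(−0.364×5.84) = 75.1 × 0.1193 = 8.963 mg/L.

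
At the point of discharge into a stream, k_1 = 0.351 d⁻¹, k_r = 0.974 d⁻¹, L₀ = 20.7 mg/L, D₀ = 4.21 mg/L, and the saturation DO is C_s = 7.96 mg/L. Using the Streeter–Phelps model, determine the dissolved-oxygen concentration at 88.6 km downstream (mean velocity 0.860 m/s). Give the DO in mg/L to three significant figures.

Travel time t = x/v = 88.6 km / (0.860 m/s) = 88600 m / 0.860 m/s = 103000 s = 1.192 d.
k_1 L₀/(k_r−k_1) = 0.351×20.7/(0.974−0.351) = 7.266/0.6230 = 11.66 mg/L.
e^(−k_1 t) = e^(−0.351×1.192) = 0.6580; e^(−k_r t) = e^(−0.974×1.192) = 0.3130.
D = 11.66 × (0.6580 − 0.3130) + 4.21 × 0.3130 = 4.023 + 1.318 = 5.341 mg/L.
DO = C_s − D = 7.96 − 5.341 = 2.619 mg/L.

DO ≈ 2.62 mg/L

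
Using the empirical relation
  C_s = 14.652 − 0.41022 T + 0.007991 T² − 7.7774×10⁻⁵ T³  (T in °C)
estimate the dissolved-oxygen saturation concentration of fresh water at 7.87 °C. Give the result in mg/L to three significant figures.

C_s = 14.652 − 0.41022×7.87 + 0.007991×7.87² − 7.7774×10⁻⁵×7.87³ = 11.88 mg/L.

C_s ≈ 11.9 mg/L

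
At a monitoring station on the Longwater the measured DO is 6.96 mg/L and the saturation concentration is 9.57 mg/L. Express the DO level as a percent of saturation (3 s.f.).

72.7 % saturation

% saturation = C/C_s × 100 = 6.96/9.57 × 100 = 72.7 %.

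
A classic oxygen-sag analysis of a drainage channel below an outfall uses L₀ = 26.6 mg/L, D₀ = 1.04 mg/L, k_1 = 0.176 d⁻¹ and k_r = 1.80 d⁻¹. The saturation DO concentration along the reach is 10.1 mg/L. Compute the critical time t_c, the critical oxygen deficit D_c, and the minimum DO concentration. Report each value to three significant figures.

At the critical point dD/dt = 0, so k_1 L₀ e^(−k_1 t) = k_r D. Substituting D(t) from the Streeter–Phelps equation and solving for t gives
t_c = ln[(k_r/k_1)(1 − D₀(k_r−k_1)/(k_1 L₀))] / (k_r−k_1).
Here k_r−k_1 = 1.624 d⁻¹ and 1 − D₀(k_r−k_1)/(k_1 L₀) = 1 − 1.04×1.624/(0.176×26.6) = 0.6392, so
t_c = ln(10.23 × 0.6392) / 1.624 = 1.878 / 1.624 = 1.156 d.
L(t_c) = L₀ e^(−k_1 t_c) = 26.6 × 0.8159 = 21.70 mg/L, and at the critical point k_r D_c = k_1 L, so D_c = (0.176/1.80) × 21.70 = 2.122 mg/L.
Minimum DO = C_s − D_c = 10.1 − 2.122 = 7.978 mg/L.

t_c ≈ 1.16 d; D_c ≈ 2.12 mg/L; min DO ≈ 7.98 mg/L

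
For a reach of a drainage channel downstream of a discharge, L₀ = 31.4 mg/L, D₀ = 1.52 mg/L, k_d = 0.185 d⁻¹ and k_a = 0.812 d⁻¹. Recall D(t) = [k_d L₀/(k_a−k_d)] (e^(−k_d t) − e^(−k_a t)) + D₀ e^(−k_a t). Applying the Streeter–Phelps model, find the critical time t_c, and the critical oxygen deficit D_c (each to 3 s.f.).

t_c ≈ 2.07 d; D_c ≈ 4.87 mg/L

t_c = [1/(k_a−k_d)] ln[(k_a/k_d)(1 − D₀(k_a−k_d)/(k_d L₀))]
= [1/(0.812−0.185)] ln[(0.812/0.185)(1 − 1.52×0.6270/(0.185×31.4))]
= (1/0.6270) ln[4.389 × 0.8359] = 1.595 × ln(3.669) = 1.595 × 1.300 = 2.073 d.
D_c = (k_d/k_a) L₀ e^(−k_d t_c) = (0.185/0.812) × 31.4 × e^(−0.185×2.073) = 0.2278 × 31.4 × 0.6814 = 4.875 mg/L.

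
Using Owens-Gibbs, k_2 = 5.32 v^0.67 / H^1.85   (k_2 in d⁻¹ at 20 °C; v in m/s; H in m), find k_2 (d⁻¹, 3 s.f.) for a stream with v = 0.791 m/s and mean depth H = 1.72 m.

k_2 = 5.32 × 0.791^0.67 / 1.72^1.85 = 5.32 × 0.8546 / 2.727 = 1.667 d⁻¹.

k_2 ≈ 1.67 d⁻¹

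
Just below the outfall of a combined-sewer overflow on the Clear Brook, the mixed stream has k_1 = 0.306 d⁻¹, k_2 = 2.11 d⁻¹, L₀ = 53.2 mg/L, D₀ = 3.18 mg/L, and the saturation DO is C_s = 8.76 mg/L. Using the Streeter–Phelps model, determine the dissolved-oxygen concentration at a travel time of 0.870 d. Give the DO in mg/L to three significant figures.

DO ≈ 2.78 mg/L

k_1 L₀/(k_2−k_1) = 0.306×53.2/(2.11−0.306) = 16.28/1.804 = 9.024 mg/L.
e^(−k_1 t) = e^(−0.306×0.8700) = 0.7663; e^(−k_2 t) = e^(−2.11×0.8700) = 0.1595.
D = 9.024 × (0.7663 − 0.1595) + 3.18 × 0.1595 = 5.475 + 0.5072 = 5.983 mg/L.
DO = C_s − D = 8.76 − 5.983 = 2.777 mg/L.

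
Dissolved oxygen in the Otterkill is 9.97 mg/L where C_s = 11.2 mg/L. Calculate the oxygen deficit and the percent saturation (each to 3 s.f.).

D ≈ 1.23 mg/L; 89.0 % saturation

D = C_s − C = 11.2 − 9.97 = 1.23 mg/L.
% saturation = 9.97/11.2 × 100 = 89.0 %.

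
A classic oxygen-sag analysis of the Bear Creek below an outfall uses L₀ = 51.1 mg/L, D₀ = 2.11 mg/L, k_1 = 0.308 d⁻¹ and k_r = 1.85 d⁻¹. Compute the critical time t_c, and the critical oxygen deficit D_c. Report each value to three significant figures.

t_c ≈ 1.01 d; D_c ≈ 6.23 mg/L

At the critical point dD/dt = 0, so k_1 L₀ e^(−k_1 t) = k_r D. Substituting D(t) from the Streeter–Phelps equation and solving for t gives
t_c = ln[(k_r/k_1)(1 − D₀(k_r−k_1)/(k_1 L₀))] / (k_r−k_1).
Here k_r−k_1 = 1.542 d⁻¹ and 1 − D₀(k_r−k_1)/(k_1 L₀) = 1 − 2.11×1.542/(0.308×51.1) = 0.7933, so
t_c = ln(6.006 × 0.7933) / 1.542 = 1.561 / 1.542 = 1.012 d.
D_c = (k_1/k_r) L₀ e^(−k_1 t_c) = (0.308/1.85) × 51.1 × e^(−0.308×1.012) = 0.1665 × 51.1 × 0.7321 = 6.228 mg/L.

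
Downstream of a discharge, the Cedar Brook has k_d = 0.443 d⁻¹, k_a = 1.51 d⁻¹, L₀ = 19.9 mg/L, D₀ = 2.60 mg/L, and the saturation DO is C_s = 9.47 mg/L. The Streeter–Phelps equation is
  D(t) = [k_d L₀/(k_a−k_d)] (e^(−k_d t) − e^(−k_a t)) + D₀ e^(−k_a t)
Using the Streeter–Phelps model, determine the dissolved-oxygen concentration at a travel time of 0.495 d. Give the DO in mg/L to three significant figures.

DO ≈ 5.52 mg/L

k_d L₀/(k_a−k_d) = 0.443×19.9/(1.51−0.443) = 8.816/1.067 = 8.262 mg/L.
e^(−k_d t) = e^(−0.443×0.4950) = 0.8031; e^(−k_a t) = e^(−1.51×0.4950) = 0.4736.
D = 8.262 × (0.8031 − 0.4736) + 2.60 × 0.4736 = 2.723 + 1.231 = 3.954 mg/L.
DO = C_s − D = 9.47 − 3.954 = 5.516 mg/L.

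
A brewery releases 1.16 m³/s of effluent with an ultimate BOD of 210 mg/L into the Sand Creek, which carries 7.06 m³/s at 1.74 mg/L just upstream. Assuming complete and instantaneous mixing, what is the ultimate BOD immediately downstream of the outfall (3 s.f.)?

31.1 mg/L

Flow-weighted mixing: C = (Q_r C_r + Q_w C_w)/(Q_r + Q_w)
= (7.06×1.74 + 1.16×210)/(7.06 + 1.16) = 255.9/8.220 = 31.13 mg/L.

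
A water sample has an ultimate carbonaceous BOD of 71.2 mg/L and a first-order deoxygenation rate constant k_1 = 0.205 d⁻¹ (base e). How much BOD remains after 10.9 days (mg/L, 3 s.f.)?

L_t = L₀ e^(−k_1 t) = 71.2 × e^(−0.205×10.9) = 71.2 × 0.1070 = 7.622 mg/L.

L ≈ 7.62 mg/L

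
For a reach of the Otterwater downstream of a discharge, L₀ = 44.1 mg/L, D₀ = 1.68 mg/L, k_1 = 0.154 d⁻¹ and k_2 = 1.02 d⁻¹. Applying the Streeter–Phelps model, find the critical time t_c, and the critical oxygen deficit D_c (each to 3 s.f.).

At the critical point dD/dt = 0, so k_1 L₀ e^(−k_1 t) = k_2 D. Substituting D(t) from the Streeter–Phelps equation and solving for t gives
t_c = ln[(k_2/k_1)(1 − D₀(k_2−k_1)/(k_1 L₀))] / (k_2−k_1).
Here k_2−k_1 = 0.8660 d⁻¹ and 1 − D₀(k_2−k_1)/(k_1 L₀) = 1 − 1.68×0.8660/(0.154×44.1) = 0.7858, so
t_c = ln(6.623 × 0.7858) / 0.8660 = 1.650 / 0.8660 = 1.905 d.
L(t_c) = L₀ e^(−k_1 t_c) = 44.1 × 0.7458 = 32.89 mg/L, and at the critical point k_2 D_c = k_1 L, so D_c = (0.154/1.02) × 32.89 = 4.966 mg/L.

t_c ≈ 1.90 d; D_c ≈ 4.97 mg/L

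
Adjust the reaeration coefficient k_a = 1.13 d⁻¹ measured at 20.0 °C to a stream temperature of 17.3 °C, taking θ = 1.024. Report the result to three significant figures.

k_a ≈ 1.06 d⁻¹

k_a(T₂) = k_a(T₁) · θ^(T₂−T₁) = 1.13 × 1.024^(17.3−20.0)
= 1.13 × 1.024^-2.70 = 1.13 × 0.9380 = 1.060 d⁻¹.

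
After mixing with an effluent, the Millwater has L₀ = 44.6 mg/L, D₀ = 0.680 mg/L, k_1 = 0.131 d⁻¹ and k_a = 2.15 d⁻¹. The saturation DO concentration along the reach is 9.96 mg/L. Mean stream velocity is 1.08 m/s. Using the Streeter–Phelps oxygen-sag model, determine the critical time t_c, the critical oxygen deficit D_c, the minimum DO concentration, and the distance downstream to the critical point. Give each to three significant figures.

t_c ≈ 1.25 d; D_c ≈ 2.31 mg/L; min DO ≈ 7.65 mg/L; x_c ≈ 117 km

At the critical point dD/dt = 0, so k_1 L₀ e^(−k_1 t) = k_a D. Substituting D(t) from the Streeter–Phelps equation and solving for t gives
t_c = ln[(k_a/k_1)(1 − D₀(k_a−k_1)/(k_1 L₀))] / (k_a−k_1).
Here k_a−k_1 = 2.019 d⁻¹ and 1 − D₀(k_a−k_1)/(k_1 L₀) = 1 − 0.680×2.019/(0.131×44.6) = 0.7650, so
t_c = ln(16.41 × 0.7650) / 2.019 = 2.530 / 2.019 = 1.253 d.
L(t_c) = L₀ e^(−k_1 t_c) = 44.6 × 0.8486 = 37.85 mg/L, and at the critical point k_a D_c = k_1 L, so D_c = (0.131/2.15) × 37.85 = 2.306 mg/L.
Minimum DO = C_s − D_c = 9.96 − 2.306 = 7.654 mg/L.
x_c = v t_c = 1.08 m/s × 1.253 d × 86400 s/d = 116900 m ≈ 117 km.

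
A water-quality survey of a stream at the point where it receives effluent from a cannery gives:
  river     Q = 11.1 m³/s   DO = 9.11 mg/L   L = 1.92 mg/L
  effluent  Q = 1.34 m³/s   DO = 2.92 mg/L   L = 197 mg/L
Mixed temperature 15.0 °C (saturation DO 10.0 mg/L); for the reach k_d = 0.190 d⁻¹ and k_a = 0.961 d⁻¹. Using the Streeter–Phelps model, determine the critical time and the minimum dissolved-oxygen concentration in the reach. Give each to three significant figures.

t_c ≈ 1.68 d; minimum DO ≈ 6.71 mg/L

Mixed DO = (11.1×9.11 + 1.34×2.92)/(11.1+1.34) = 105.0/12.44 = 8.443 mg/L.
Mixed L₀ = (11.1×1.92 + 1.34×197)/(12.44) = 285.3/12.44 = 22.93 mg/L.
Initial deficit D₀ = C_s − DO₀ = 10.0 − 8.443 = 1.557 mg/L.
t_c = (1/0.7710) ln[(0.961/0.190)(1 − 1.557×0.7710/(0.190×22.93))] = 1.297 × ln(3.665) = 1.684 d.
D_c = (0.190/0.961) × 22.93 × e^(−0.190×1.684) = 0.1977 × 22.93 × 0.7261 = 3.292 mg/L.
Minimum DO = 10.0 − 3.292 = 6.708 mg/L.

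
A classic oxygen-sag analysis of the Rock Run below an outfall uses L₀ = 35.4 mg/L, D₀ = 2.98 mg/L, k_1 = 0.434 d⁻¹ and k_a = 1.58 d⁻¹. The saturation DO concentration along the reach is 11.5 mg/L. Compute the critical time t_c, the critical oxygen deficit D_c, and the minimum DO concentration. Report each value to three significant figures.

With k_a/k_1 = 3.641 and 1 − D₀(k_a−k_1)/(k_1 L₀) = 0.7777,
t_c = ln(3.641 × 0.7777) / (1.58 − 0.434) = ln(2.831) / 1.146 = 1.041/1.146 = 0.9082 d.
D_c = (k_1/k_a) L₀ e^(−k_1 t_c) = (0.434/1.58) × 35.4 × e^(−0.434×0.9082) = 0.2747 × 35.4 × 0.6743 = 6.556 mg/L.
Minimum DO = C_s − D_c = 11.5 − 6.556 = 4.944 mg/L.

t_c ≈ 0.908 d; D_c ≈ 6.56 mg/L; min DO ≈ 4.94 mg/L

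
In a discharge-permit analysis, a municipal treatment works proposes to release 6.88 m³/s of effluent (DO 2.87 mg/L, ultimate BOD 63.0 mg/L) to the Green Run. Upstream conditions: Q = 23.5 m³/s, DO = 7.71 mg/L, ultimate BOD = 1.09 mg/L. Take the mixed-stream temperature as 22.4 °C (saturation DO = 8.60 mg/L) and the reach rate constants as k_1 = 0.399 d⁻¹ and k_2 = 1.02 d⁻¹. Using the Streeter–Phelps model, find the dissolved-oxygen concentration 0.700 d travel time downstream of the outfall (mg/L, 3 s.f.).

DO ≈ 5.04 mg/L

Mixed DO = (23.5×7.71 + 6.88×2.87)/(23.5+6.88) = 200.9/30.38 = 6.614 mg/L.
Mixed L₀ = (23.5×1.09 + 6.88×63.0)/(30.38) = 459.1/30.38 = 15.11 mg/L.
Initial deficit D₀ = C_s − DO₀ = 8.60 − 6.614 = 1.986 mg/L.
D(0.700) = [0.399×15.11/(1.02−0.399)](e^(−0.399×0.700) − e^(−1.02×0.700)) + 1.986 e^(−1.02×0.700)
= 9.709 × (0.7563 − 0.4897) + 1.986 × 0.4897 = 3.561 mg/L.
DO = 8.60 − 3.561 = 5.039 mg/L.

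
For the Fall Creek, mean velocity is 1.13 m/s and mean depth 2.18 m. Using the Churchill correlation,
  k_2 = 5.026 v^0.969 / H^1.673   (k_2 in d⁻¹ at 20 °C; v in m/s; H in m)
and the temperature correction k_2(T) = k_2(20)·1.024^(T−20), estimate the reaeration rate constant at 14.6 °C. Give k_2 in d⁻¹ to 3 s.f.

k_2 ≈ 1.35 d⁻¹

k_2(20) = 5.026 × 1.13^0.969 / 2.18^1.673 = 5.026 × 1.126 / 3.683 = 1.536 d⁻¹.
k_2(14.6) = 1.536 × 1.024^(14.6−20) = 1.536 × 0.8798 = 1.351 d⁻¹.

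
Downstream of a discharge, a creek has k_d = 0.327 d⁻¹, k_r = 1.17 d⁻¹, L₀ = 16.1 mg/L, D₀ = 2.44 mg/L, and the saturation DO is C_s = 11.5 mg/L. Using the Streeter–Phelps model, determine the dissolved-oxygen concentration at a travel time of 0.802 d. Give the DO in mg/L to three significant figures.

DO ≈ 8.18 mg/L

k_d L₀/(k_r−k_d) = 0.327×16.1/(1.17−0.327) = 5.265/0.8430 = 6.245 mg/L.
e^(−k_d t) = e^(−0.327×0.8020) = 0.7693; e^(−k_r t) = e^(−1.17×0.8020) = 0.3913.
D = 6.245 × (0.7693 − 0.3913) + 2.44 × 0.3913 = 2.361 + 0.9547 = 3.316 mg/L.
DO = C_s − D = 11.5 − 3.316 = 8.184 mg/L.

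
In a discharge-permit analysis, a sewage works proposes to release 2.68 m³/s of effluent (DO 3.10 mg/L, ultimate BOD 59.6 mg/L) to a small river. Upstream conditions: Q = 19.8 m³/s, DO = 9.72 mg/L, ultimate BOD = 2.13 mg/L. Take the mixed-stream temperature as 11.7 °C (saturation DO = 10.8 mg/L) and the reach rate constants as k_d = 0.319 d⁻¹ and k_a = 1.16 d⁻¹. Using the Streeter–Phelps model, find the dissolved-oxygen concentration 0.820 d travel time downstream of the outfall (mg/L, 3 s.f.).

DO ≈ 8.77 mg/L

Mixed DO = (19.8×9.72 + 2.68×3.10)/(19.8+2.68) = 200.8/22.48 = 8.931 mg/L.
Mixed L₀ = (19.8×2.13 + 2.68×59.6)/(22.48) = 201.9/22.48 = 8.981 mg/L.
Initial deficit D₀ = C_s − DO₀ = 10.8 − 8.931 = 1.869 mg/L.
D(0.820) = [0.319×8.981/(1.16−0.319)](e^(−0.319×0.820) − e^(−1.16×0.820)) + 1.869 e^(−1.16×0.820)
= 3.407 × (0.7698 − 0.3863) + 1.869 × 0.3863 = 2.029 mg/L.
DO = 10.8 − 2.029 = 8.771 mg/L.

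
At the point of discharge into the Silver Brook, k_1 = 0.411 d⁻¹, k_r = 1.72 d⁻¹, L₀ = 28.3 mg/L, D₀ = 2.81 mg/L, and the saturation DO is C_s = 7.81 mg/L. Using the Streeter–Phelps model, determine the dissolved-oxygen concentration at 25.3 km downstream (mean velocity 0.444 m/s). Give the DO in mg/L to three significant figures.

Travel time t = x/v = 25.3 km / (0.444 m/s) = 25300 m / 0.444 m/s = 56980 s = 0.6595 d.
k_1 L₀/(k_r−k_1) = 0.411×28.3/(1.72−0.411) = 11.63/1.309 = 8.886 mg/L.
e^(−k_1 t) = e^(−0.411×0.6595) = 0.7626; e^(−k_r t) = e^(−1.72×0.6595) = 0.3216.
D = 8.886 × (0.7626 − 0.3216) + 2.81 × 0.3216 = 3.918 + 0.9038 = 4.822 mg/L.
DO = C_s − D = 7.81 − 4.822 = 2.988 mg/L.

DO ≈ 2.99 mg/L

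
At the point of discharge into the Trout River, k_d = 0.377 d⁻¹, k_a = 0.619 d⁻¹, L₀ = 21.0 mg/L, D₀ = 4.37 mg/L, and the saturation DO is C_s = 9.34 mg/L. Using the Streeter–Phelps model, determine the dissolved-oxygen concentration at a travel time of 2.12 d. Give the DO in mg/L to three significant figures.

k_d L₀/(k_a−k_d) = 0.377×21.0/(0.619−0.377) = 7.917/0.2420 = 32.71 mg/L.
e^(−k_d t) = e^(−0.377×2.120) = 0.4497; e^(−k_a t) = e^(−0.619×2.120) = 0.2692.
D = 32.71 × (0.4497 − 0.2692) + 4.37 × 0.2692 = 5.904 + 1.176 = 7.080 mg/L.
DO = C_s − D = 9.34 − 7.080 = 2.260 mg/L.

DO ≈ 2.26 mg/L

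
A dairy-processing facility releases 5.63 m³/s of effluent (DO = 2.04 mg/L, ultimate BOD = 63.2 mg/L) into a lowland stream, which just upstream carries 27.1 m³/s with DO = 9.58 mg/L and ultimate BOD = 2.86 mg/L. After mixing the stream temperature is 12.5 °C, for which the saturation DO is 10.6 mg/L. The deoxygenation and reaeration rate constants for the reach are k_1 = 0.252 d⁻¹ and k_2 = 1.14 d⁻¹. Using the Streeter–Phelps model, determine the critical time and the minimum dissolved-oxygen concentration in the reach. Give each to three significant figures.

t_c ≈ 0.620 d; minimum DO ≈ 8.10 mg/L

Mixed DO = (27.1×9.58 + 5.63×2.04)/(27.1+5.63) = 271.1/32.73 = 8.283 mg/L.
Mixed L₀ = (27.1×2.86 + 5.63×63.2)/(32.73) = 433.3/32.73 = 13.24 mg/L.
Initial deficit D₀ = C_s − DO₀ = 10.6 − 8.283 = 2.317 mg/L.
t_c = (1/0.8880) ln[(1.14/0.252)(1 − 2.317×0.8880/(0.252×13.24))] = 1.126 × ln(1.734) = 0.6199 d.
D_c = (0.252/1.14) × 13.24 × e^(−0.252×0.6199) = 0.2211 × 13.24 × 0.8554 = 2.503 mg/L.
Minimum DO = 10.6 − 2.503 = 8.097 mg/L.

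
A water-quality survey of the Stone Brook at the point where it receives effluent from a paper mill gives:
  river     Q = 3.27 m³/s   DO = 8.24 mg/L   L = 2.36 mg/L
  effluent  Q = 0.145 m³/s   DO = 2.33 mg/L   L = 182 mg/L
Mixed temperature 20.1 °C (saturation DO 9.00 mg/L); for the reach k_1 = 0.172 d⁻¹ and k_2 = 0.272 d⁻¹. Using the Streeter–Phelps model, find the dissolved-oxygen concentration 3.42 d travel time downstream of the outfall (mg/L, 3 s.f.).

Mixed DO = (3.27×8.24 + 0.145×2.33)/(3.27+0.145) = 27.28/3.415 = 7.989 mg/L.
Mixed L₀ = (3.27×2.36 + 0.145×182)/(3.415) = 34.11/3.415 = 9.987 mg/L.
Initial deficit D₀ = C_s − DO₀ = 9.00 − 7.989 = 1.011 mg/L.
D(3.42) = [0.172×9.987/(0.272−0.172)](e^(−0.172×3.42) − e^(−0.272×3.42)) + 1.011 e^(−0.272×3.42)
= 17.18 × (0.5553 − 0.3945) + 1.011 × 0.3945 = 3.162 mg/L.
DO = 9.00 − 3.162 = 5.838 mg/L.

DO ≈ 5.84 mg/L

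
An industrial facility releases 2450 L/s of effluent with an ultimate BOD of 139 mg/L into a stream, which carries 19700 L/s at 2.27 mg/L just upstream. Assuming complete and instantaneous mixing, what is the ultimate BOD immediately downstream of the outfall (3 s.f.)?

Flow-weighted mixing: C = (Q_r C_r + Q_w C_w)/(Q_r + Q_w)
= (19700×2.27 + 2450×139)/(19700 + 2450) = 385300/22150 = 17.39 mg/L.

17.4 mg/L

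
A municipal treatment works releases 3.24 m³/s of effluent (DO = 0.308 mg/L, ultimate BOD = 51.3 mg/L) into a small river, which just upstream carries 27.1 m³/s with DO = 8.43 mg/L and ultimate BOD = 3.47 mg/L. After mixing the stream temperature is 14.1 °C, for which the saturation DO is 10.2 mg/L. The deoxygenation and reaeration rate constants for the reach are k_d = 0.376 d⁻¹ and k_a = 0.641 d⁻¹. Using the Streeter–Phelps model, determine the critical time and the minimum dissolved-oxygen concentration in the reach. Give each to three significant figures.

Mixed DO = (27.1×8.43 + 3.24×0.308)/(27.1+3.24) = 229.5/30.34 = 7.563 mg/L.
Mixed L₀ = (27.1×3.47 + 3.24×51.3)/(30.34) = 260.2/30.34 = 8.578 mg/L.
Initial deficit D₀ = C_s − DO₀ = 10.2 − 7.563 = 2.637 mg/L.
t_c = (1/0.2650) ln[(0.641/0.376)(1 − 2.637×0.2650/(0.376×8.578))] = 3.774 × ln(1.335) = 1.091 d.
D_c = (0.376/0.641) × 8.578 × e^(−0.376×1.091) = 0.5866 × 8.578 × 0.6634 = 3.338 mg/L.
Minimum DO = 10.2 − 3.338 = 6.862 mg/L.

t_c ≈ 1.09 d; minimum DO ≈ 6.86 mg/L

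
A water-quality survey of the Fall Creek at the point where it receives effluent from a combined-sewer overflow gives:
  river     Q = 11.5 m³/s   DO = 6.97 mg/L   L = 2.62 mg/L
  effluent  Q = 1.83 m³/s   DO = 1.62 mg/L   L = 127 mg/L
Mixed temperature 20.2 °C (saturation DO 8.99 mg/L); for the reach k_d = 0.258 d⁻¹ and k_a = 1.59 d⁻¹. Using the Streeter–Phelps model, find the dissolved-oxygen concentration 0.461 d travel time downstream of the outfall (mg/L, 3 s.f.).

DO ≈ 6.11 mg/L

Mixed DO = (11.5×6.97 + 1.83×1.62)/(11.5+1.83) = 83.12/13.33 = 6.236 mg/L.
Mixed L₀ = (11.5×2.62 + 1.83×127)/(13.33) = 262.5/13.33 = 19.70 mg/L.
Initial deficit D₀ = C_s − DO₀ = 8.99 − 6.236 = 2.754 mg/L.
D(0.461) = [0.258×19.70/(1.59−0.258)](e^(−0.258×0.461) − e^(−1.59×0.461)) + 2.754 e^(−1.59×0.461)
= 3.815 × (0.8879 − 0.4805) + 2.754 × 0.4805 = 2.878 mg/L.
DO = 8.99 − 2.878 = 6.112 mg/L.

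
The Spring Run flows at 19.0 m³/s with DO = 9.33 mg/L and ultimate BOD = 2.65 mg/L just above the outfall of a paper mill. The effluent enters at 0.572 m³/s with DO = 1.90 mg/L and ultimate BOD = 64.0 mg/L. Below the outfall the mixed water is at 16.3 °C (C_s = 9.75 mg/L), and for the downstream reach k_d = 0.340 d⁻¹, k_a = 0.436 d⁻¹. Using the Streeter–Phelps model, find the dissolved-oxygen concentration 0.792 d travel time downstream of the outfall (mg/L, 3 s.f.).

DO ≈ 8.42 mg/L

Mixed DO = (19.0×9.33 + 0.572×1.90)/(19.0+0.572) = 178.4/19.57 = 9.113 mg/L.
Mixed L₀ = (19.0×2.65 + 0.572×64.0)/(19.57) = 86.96/19.57 = 4.443 mg/L.
Initial deficit D₀ = C_s − DO₀ = 9.75 − 9.113 = 0.6371 mg/L.
D(0.792) = [0.340×4.443/(0.436−0.340)](e^(−0.340×0.792) − e^(−0.436×0.792)) + 0.6371 e^(−0.436×0.792)
= 15.74 × (0.7639 − 0.7080) + 0.6371 × 0.7080 = 1.331 mg/L.
DO = 9.75 − 1.331 = 8.419 mg/L.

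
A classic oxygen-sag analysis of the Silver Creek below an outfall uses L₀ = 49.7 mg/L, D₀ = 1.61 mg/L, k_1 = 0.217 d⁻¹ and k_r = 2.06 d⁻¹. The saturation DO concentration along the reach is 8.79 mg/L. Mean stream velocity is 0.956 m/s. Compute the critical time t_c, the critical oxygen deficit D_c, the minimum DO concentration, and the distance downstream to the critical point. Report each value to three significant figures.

t_c ≈ 1.05 d; D_c ≈ 4.17 mg/L; min DO ≈ 4.62 mg/L; x_c ≈ 86.4 km

With k_r/k_1 = 9.493 and 1 − D₀(k_r−k_1)/(k_1 L₀) = 0.7249,
t_c = ln(9.493 × 0.7249) / (2.06 − 0.217) = ln(6.881) / 1.843 = 1.929/1.843 = 1.047 d.
D_c = (k_1/k_r) L₀ e^(−k_1 t_c) = (0.217/2.06) × 49.7 × e^(−0.217×1.047) = 0.1053 × 49.7 × 0.7968 = 4.172 mg/L.
Minimum DO = C_s − D_c = 8.79 − 4.172 = 4.618 mg/L.
x_c = v t_c = 0.956 m/s × 1.047 d × 86400 s/d = 86440 m ≈ 86.4 km.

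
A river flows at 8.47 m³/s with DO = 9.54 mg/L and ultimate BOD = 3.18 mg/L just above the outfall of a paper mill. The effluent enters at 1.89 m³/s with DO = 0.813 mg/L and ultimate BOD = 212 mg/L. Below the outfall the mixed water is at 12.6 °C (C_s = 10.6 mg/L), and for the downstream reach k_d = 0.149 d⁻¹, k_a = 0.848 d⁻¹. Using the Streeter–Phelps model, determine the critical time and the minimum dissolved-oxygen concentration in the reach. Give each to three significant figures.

t_c ≈ 1.97 d; minimum DO ≈ 5.20 mg/L

Mixed DO = (8.47×9.54 + 1.89×0.813)/(8.47+1.89) = 82.34/10.36 = 7.948 mg/L.
Mixed L₀ = (8.47×3.18 + 1.89×212)/(10.36) = 427.6/10.36 = 41.28 mg/L.
Initial deficit D₀ = C_s − DO₀ = 10.6 − 7.948 = 2.652 mg/L.
t_c = (1/0.6990) ln[(0.848/0.149)(1 − 2.652×0.6990/(0.149×41.28))] = 1.431 × ln(3.976) = 1.975 d.
D_c = (0.149/0.848) × 41.28 × e^(−0.149×1.975) = 0.1757 × 41.28 × 0.7451 = 5.404 mg/L.
Minimum DO = 10.6 − 5.404 = 5.196 mg/L.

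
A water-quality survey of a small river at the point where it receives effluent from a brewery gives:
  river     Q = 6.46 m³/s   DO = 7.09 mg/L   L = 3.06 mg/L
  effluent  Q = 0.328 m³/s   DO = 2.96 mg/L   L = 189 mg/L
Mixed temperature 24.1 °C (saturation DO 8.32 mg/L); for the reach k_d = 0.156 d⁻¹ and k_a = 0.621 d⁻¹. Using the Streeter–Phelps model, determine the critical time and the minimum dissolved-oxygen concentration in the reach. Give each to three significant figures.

Mixed DO = (6.46×7.09 + 0.328×2.96)/(6.46+0.328) = 46.77/6.788 = 6.890 mg/L.
Mixed L₀ = (6.46×3.06 + 0.328×189)/(6.788) = 81.76/6.788 = 12.04 mg/L.
Initial deficit D₀ = C_s − DO₀ = 8.32 − 6.890 = 1.430 mg/L.
t_c = (1/0.4650) ln[(0.621/0.156)(1 − 1.430×0.4650/(0.156×12.04))] = 2.151 × ln(2.572) = 2.032 d.
D_c = (0.156/0.621) × 12.04 × e^(−0.156×2.032) = 0.2512 × 12.04 × 0.7283 = 2.204 mg/L.
Minimum DO = 8.32 − 2.204 = 6.116 mg/L.

t_c ≈ 2.03 d; minimum DO ≈ 6.12 mg/L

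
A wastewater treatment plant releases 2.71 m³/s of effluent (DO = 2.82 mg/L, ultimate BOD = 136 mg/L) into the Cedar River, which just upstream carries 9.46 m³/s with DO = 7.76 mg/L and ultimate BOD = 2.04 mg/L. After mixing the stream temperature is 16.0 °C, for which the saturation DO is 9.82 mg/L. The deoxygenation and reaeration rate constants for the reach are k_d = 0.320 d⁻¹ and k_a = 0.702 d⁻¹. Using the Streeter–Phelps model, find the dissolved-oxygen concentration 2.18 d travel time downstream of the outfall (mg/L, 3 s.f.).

DO ≈ 1.63 mg/L

Mixed DO = (9.46×7.76 + 2.71×2.82)/(9.46+2.71) = 81.05/12.17 = 6.660 mg/L.
Mixed L₀ = (9.46×2.04 + 2.71×136)/(12.17) = 387.9/12.17 = 31.87 mg/L.
Initial deficit D₀ = C_s − DO₀ = 9.82 − 6.660 = 3.160 mg/L.
D(2.18) = [0.320×31.87/(0.702−0.320)](e^(−0.320×2.18) − e^(−0.702×2.18)) + 3.160 e^(−0.702×2.18)
= 26.70 × (0.4978 − 0.2165) + 3.160 × 0.2165 = 8.195 mg/L.
DO = 9.82 − 8.195 = 1.625 mg/L.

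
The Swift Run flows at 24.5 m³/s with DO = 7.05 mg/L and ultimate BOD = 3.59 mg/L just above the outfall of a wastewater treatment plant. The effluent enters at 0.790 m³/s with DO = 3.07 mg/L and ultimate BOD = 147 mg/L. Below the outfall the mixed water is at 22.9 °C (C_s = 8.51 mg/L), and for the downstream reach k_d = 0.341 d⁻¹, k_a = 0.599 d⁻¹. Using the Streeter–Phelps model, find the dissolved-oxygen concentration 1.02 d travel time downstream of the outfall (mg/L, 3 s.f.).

Mixed DO = (24.5×7.05 + 0.790×3.07)/(24.5+0.790) = 175.2/25.29 = 6.926 mg/L.
Mixed L₀ = (24.5×3.59 + 0.790×147)/(25.29) = 204.1/25.29 = 8.070 mg/L.
Initial deficit D₀ = C_s − DO₀ = 8.51 − 6.926 = 1.584 mg/L.
D(1.02) = [0.341×8.070/(0.599−0.341)](e^(−0.341×1.02) − e^(−0.599×1.02)) + 1.584 e^(−0.599×1.02)
= 10.67 × (0.7062 − 0.5428) + 1.584 × 0.5428 = 2.603 mg/L.
DO = 8.51 − 2.603 = 5.907 mg/L.

DO ≈ 5.91 mg/L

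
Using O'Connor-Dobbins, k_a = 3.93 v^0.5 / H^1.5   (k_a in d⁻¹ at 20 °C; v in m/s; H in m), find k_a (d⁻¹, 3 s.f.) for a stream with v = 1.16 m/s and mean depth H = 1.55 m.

k_a ≈ 2.19 d⁻¹

k_a = 3.93 × 1.16^0.5 / 1.55^1.5 = 3.93 × 1.077 / 1.930 = 2.193 d⁻¹.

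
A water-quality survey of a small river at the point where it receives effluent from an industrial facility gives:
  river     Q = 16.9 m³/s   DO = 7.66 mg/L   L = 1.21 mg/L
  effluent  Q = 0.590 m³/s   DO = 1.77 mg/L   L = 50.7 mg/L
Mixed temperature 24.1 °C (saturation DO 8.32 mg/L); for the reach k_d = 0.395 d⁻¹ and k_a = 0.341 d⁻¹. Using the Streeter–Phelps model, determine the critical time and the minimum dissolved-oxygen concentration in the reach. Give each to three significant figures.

t_c ≈ 1.98 d; minimum DO ≈ 6.80 mg/L

Mixed DO = (16.9×7.66 + 0.590×1.77)/(16.9+0.590) = 130.5/17.49 = 7.461 mg/L.
Mixed L₀ = (16.9×1.21 + 0.590×50.7)/(17.49) = 50.36/17.49 = 2.879 mg/L.
Initial deficit D₀ = C_s − DO₀ = 8.32 − 7.461 = 0.8587 mg/L.
t_c = (1/-0.05400) ln[(0.341/0.395)(1 − 0.8587×-0.05400/(0.395×2.879))] = -18.52 × ln(0.8985) = 1.982 d.
D_c = (0.395/0.341) × 2.879 × e^(−0.395×1.982) = 1.158 × 2.879 × 0.4570 = 1.524 mg/L.
Minimum DO = 8.32 − 1.524 = 6.796 mg/L.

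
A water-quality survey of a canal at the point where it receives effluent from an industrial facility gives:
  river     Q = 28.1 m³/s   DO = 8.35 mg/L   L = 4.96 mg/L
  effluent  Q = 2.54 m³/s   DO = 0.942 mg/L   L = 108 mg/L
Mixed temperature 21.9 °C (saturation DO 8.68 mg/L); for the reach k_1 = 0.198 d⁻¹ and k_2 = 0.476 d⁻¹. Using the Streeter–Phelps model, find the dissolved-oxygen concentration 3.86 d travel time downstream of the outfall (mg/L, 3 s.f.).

Mixed DO = (28.1×8.35 + 2.54×0.942)/(28.1+2.54) = 237.0/30.64 = 7.736 mg/L.
Mixed L₀ = (28.1×4.96 + 2.54×108)/(30.64) = 413.7/30.64 = 13.50 mg/L.
Initial deficit D₀ = C_s − DO₀ = 8.68 − 7.736 = 0.9441 mg/L.
D(3.86) = [0.198×13.50/(0.476−0.198)](e^(−0.198×3.86) − e^(−0.476×3.86)) + 0.9441 e^(−0.476×3.86)
= 9.616 × (0.4657 − 0.1592) + 0.9441 × 0.1592 = 3.097 mg/L.
DO = 8.68 − 3.097 = 5.583 mg/L.

DO ≈ 5.58 mg/L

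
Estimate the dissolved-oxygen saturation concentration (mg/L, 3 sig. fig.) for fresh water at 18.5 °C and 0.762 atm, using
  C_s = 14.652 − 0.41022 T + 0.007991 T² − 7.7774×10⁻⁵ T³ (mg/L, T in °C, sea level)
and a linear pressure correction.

C_s ≈ 7.09 mg/L

At sea level: C_s = 14.652 − 0.41022×18.5 + 0.007991×18.5² − 7.7774×10⁻⁵×18.5³ = 9.305 mg/L.
Pressure correction: C_s' = 9.305 × 0.762 = 7.091 mg/L.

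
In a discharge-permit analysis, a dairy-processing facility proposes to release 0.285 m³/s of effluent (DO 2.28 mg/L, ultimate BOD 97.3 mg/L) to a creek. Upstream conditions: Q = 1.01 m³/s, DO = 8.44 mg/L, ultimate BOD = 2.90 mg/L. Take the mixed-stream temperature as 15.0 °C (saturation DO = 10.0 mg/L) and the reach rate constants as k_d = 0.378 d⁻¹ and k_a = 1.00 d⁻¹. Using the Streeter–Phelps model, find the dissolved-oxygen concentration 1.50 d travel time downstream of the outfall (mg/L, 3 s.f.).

Mixed DO = (1.01×8.44 + 0.285×2.28)/(1.01+0.285) = 9.174/1.295 = 7.084 mg/L.
Mixed L₀ = (1.01×2.90 + 0.285×97.3)/(1.295) = 30.66/1.295 = 23.68 mg/L.
Initial deficit D₀ = C_s − DO₀ = 10.0 − 7.084 = 2.916 mg/L.
D(1.50) = [0.378×23.68/(1.00−0.378)](e^(−0.378×1.50) − e^(−1.00×1.50)) + 2.916 e^(−1.00×1.50)
= 14.39 × (0.5672 − 0.2231) + 2.916 × 0.2231 = 5.601 mg/L.
DO = 10.0 − 5.601 = 4.399 mg/L.

DO ≈ 4.40 mg/L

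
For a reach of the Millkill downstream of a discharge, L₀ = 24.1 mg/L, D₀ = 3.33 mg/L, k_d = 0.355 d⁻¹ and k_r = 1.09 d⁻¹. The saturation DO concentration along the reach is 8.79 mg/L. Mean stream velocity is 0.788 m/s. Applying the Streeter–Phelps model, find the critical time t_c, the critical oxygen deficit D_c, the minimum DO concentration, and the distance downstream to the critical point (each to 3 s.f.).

t_c ≈ 1.07 d; D_c ≈ 5.37 mg/L; min DO ≈ 3.42 mg/L; x_c ≈ 72.7 km

t_c = [1/(k_r−k_d)] ln[(k_r/k_d)(1 − D₀(k_r−k_d)/(k_d L₀))]
= [1/(1.09−0.355)] ln[(1.09/0.355)(1 − 3.33×0.7350/(0.355×24.1))]
= (1/0.7350) ln[3.070 × 0.7139] = 1.361 × ln(2.192) = 1.361 × 0.7848 = 1.068 d.
L(t_c) = L₀ e^(−k_d t_c) = 24.1 × 0.6845 = 16.50 mg/L, and at the critical point k_r D_c = k_d L, so D_c = (0.355/1.09) × 16.50 = 5.373 mg/L.
Minimum DO = C_s − D_c = 8.79 − 5.373 = 3.417 mg/L.
x_c = v t_c = 0.788 m/s × 1.068 d × 86400 s/d = 72700 m ≈ 72.7 km.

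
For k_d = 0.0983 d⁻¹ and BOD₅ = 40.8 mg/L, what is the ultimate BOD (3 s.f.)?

L₀ ≈ 105 mg/L

BOD₅ = L₀(1 − e^(−5k_d)) ⇒ L₀ = BOD₅ / (1 − e^(−5×0.0983))
= 40.8 / (1 − 0.6117) = 40.8 / 0.3883 = 105.1 mg/L.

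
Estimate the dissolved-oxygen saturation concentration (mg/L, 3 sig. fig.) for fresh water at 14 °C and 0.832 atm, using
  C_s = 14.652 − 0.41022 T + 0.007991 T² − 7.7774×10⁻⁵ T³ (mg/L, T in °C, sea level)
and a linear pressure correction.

At sea level: C_s = 14.652 − 0.41022×14 + 0.007991×14² − 7.7774×10⁻⁵×14³ = 10.26 mg/L.
Pressure correction: C_s' = 10.26 × 0.832 = 8.538 mg/L.

C_s ≈ 8.54 mg/L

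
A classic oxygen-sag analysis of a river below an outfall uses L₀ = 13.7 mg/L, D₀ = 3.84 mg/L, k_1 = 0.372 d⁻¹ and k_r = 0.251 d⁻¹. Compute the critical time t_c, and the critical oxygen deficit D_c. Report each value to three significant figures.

t_c = [1/(k_r−k_1)] ln[(k_r/k_1)(1 − D₀(k_r−k_1)/(k_1 L₀))]
= [1/(0.251−0.372)] ln[(0.251/0.372)(1 − 3.84×-0.1210/(0.372×13.7))]
= (1/-0.1210) ln[0.6747 × 1.091] = -8.264 × ln(0.7362) = -8.264 × -0.3062 = 2.530 d.
L(t_c) = L₀ e^(−k_1 t_c) = 13.7 × 0.3901 = 5.344 mg/L, and at the critical point k_r D_c = k_1 L, so D_c = (0.372/0.251) × 5.344 = 7.921 mg/L.

t_c ≈ 2.53 d; D_c ≈ 7.92 mg/L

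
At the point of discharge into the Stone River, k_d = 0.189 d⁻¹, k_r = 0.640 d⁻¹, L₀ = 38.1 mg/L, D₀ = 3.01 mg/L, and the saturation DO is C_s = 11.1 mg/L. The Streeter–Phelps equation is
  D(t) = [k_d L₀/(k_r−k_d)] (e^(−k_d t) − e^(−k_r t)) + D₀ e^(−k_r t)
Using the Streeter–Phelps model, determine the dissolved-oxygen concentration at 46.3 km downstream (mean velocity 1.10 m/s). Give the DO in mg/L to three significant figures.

DO ≈ 6.02 mg/L

Travel time t = x/v = 46.3 km / (1.10 m/s) = 46300 m / 1.10 m/s = 42090 s = 0.4872 d.
k_d L₀/(k_r−k_d) = 0.189×38.1/(0.640−0.189) = 7.201/0.4510 = 15.97 mg/L.
e^(−k_d t) = e^(−0.189×0.4872) = 0.9120; e^(−k_r t) = e^(−0.640×0.4872) = 0.7321.
D = 15.97 × (0.9120 − 0.7321) + 3.01 × 0.7321 = 2.872 + 2.204 = 5.076 mg/L.
DO = C_s − D = 11.1 − 5.076 = 6.024 mg/L.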